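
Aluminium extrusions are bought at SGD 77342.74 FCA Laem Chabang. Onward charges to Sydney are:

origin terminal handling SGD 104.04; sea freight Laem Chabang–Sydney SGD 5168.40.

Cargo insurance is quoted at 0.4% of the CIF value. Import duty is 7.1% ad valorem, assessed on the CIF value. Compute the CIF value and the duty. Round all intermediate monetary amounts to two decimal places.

Let C be the CIF value. C = FCA price + pre-shipment costs + freight + 0.4% × C
C − 0.4% × C = 77342.74 + 104.04 + 5168.40
0.996 × C = 82615.18
C = 82615.18 / 0.996 = 82946.97
Insurance premium = 0.4% × 82946.97 = 331.79
Import duty = 82946.97 × 7.1% = 5889.23

CIF value: SGD 82946.97; import duty: SGD 5889.23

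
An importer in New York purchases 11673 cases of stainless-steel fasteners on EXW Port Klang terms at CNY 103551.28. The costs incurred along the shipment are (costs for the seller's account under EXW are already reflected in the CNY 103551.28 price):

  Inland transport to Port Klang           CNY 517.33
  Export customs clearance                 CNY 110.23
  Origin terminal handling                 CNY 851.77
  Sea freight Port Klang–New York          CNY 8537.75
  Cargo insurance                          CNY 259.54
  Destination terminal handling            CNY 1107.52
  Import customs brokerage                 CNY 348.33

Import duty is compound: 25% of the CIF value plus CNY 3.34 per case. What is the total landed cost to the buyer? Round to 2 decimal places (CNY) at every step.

Total landed cost: CNY 182728.55

EXW: the seller makes goods available at their premises; the buyer bears all onward costs.
CIF value = EXW price + inland to port + export clearance + origin terminal + freight + insurance = 103551.28 + 517.33 + 110.23 + 851.77 + 8537.75 + 259.54 = 113827.90
Ad valorem component: 113827.90 × 25% = 28456.98
Specific component: 11673 × 3.34 = 38987.82
Import duty = 28456.98 + 38987.82 = 67444.80
Buyer bears: inland to port 517.33 + export clearance 110.23 + origin terminal 851.77 + freight 8537.75 + insurance 259.54 + destination terminal 1107.52 + brokerage 348.33 + duty 67444.80 = 79177.27
Landed cost = invoice 103551.28 + 79177.27 = 182728.55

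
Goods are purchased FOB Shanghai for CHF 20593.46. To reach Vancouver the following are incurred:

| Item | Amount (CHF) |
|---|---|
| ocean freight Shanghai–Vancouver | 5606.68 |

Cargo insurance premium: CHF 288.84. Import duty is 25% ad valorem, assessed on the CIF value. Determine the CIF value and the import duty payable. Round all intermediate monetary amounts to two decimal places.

CIF value: CHF 26488.98; import duty: CHF 6622.25

CIF = FOB price + freight + insurance
CIF = 20593.46 + 5606.68 + 288.84 = 26488.98
Import duty = 26488.98 × 25% = 6622.25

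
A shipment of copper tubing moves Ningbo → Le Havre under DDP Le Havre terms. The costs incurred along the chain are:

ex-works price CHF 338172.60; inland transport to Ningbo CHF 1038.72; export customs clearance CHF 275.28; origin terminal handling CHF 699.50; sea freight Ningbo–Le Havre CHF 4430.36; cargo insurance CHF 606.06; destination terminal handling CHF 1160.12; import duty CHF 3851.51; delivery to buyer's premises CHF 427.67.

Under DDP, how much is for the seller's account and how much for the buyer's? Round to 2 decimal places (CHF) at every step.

DDP: the seller bears all costs including import duty.
Seller's account: goods 338172.60 + inland to port 1038.72 + export clearance 275.28 + origin terminal 699.50 + freight 4430.36 + insurance 606.06 + destination terminal 1160.12 + duty 3851.51 + delivery 427.67 = 350661.82
Buyer's account: 0.00

Seller: CHF 350661.82; buyer: CHF 0.00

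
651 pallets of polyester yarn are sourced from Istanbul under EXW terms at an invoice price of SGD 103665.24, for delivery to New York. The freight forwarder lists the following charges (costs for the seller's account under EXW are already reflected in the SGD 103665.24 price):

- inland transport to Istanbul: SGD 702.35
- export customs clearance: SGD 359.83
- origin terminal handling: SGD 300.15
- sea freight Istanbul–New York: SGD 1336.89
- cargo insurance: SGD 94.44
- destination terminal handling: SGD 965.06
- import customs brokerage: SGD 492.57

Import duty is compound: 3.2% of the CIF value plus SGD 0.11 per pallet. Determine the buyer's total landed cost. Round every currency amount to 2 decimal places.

Total landed cost: SGD 111394.82

EXW: the seller makes goods available at their premises; the buyer bears all onward costs.
CIF value = EXW price + inland to port + export clearance + origin terminal + freight + insurance = 103665.24 + 702.35 + 359.83 + 300.15 + 1336.89 + 94.44 = 106458.90
Ad valorem component: 106458.90 × 3.2% = 3406.68
Specific component: 651 × 0.11 = 71.61
Import duty = 3406.68 + 71.61 = 3478.29
Buyer bears: inland to port 702.35 + export clearance 359.83 + origin terminal 300.15 + freight 1336.89 + insurance 94.44 + destination terminal 965.06 + brokerage 492.57 + duty 3478.29 = 7729.58
Landed cost = invoice 103665.24 + 7729.58 = 111394.82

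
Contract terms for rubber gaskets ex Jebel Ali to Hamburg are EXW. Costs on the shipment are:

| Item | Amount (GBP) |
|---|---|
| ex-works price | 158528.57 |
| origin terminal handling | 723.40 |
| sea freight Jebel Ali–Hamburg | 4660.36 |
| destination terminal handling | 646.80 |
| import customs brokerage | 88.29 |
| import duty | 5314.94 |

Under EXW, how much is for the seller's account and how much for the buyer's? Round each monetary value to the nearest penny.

EXW: the seller makes goods available at their premises; the buyer bears all onward costs.
Seller's account: goods 158528.57 = 158528.57
Buyer's account: origin terminal 723.40 + freight 4660.36 + destination terminal 646.80 + brokerage 88.29 + duty 5314.94 = 11433.79

Seller: GBP 158528.57; buyer: GBP 11433.79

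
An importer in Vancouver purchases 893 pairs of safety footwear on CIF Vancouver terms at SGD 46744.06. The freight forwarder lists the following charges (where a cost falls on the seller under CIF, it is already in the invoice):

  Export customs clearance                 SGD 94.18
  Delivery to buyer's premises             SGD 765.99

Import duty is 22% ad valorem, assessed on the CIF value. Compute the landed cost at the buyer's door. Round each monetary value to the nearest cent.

Total landed cost: SGD 57793.74

CIF: the seller pays costs through ocean freight and marine insurance to the destination port.
Already in the invoice (seller's account under CIF): export clearance — exclude.
The CIF price already equals the CIF value: 46744.06
Import duty = 46744.06 × 22% = 10283.69
Buyer bears: delivery 765.99 + duty 10283.69 = 11049.68
Landed cost = invoice 46744.06 + 11049.68 = 57793.74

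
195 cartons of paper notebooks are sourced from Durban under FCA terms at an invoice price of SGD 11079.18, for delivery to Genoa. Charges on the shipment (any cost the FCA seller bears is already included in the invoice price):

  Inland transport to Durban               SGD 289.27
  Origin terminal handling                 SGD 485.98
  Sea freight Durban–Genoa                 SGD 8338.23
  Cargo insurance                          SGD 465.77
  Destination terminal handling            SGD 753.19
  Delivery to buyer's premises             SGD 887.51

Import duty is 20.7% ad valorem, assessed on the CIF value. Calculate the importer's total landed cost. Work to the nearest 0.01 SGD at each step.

FCA: the seller delivers export-cleared goods to the carrier; the buyer bears costs from that point.
Already in the invoice (seller's account under FCA): inland to port — exclude.
CIF value = FCA price + origin terminal + freight + insurance = 11079.18 + 485.98 + 8338.23 + 465.77 = 20369.16
Import duty = 20369.16 × 20.7% = 4216.42
Buyer bears: origin terminal 485.98 + freight 8338.23 + insurance 465.77 + destination terminal 753.19 + delivery 887.51 + duty 4216.42 = 15147.10
Landed cost = invoice 11079.18 + 15147.10 = 26226.28

Total landed cost: SGD 26226.28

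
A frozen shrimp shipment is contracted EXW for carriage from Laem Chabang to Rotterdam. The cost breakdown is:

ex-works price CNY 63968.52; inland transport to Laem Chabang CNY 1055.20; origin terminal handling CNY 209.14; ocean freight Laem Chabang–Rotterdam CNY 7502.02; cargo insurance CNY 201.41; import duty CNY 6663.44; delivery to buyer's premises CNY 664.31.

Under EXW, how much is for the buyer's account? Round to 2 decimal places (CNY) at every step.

Buyer's account: CNY 16295.52

EXW: the seller makes goods available at their premises; the buyer bears all onward costs.
Seller's account: goods 63968.52 = 63968.52
Buyer's account: inland to port 1055.20 + origin terminal 209.14 + freight 7502.02 + insurance 201.41 + duty 6663.44 + delivery 664.31 = 16295.52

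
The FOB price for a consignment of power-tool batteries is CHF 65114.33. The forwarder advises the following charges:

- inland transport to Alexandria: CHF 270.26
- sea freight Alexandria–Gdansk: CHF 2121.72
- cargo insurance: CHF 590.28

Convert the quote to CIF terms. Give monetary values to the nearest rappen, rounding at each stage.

Not relevant to the conversion: inland to port — on the seller under both FOB and CIF; already in the FOB price and stays in the CIF price.
From FOB to CIF, the seller additionally bears: freight, insurance.
CIF price = 65114.33 + 2121.72 + 590.28 = 67826.33

CIF price: CHF 67826.33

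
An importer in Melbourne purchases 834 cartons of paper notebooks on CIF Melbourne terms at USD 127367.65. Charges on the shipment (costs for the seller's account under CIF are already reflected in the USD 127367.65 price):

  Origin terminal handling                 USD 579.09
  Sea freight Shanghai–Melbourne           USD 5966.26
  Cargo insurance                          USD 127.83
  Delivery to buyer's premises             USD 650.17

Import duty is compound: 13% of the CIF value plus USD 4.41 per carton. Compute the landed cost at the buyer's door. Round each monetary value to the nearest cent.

Total landed cost: USD 148253.55

CIF: the seller pays costs through ocean freight and marine insurance to the destination port.
Already in the invoice (seller's account under CIF): origin terminal, freight, insurance — exclude.
The CIF price already equals the CIF value: 127367.65
Ad valorem component: 127367.65 × 13% = 16557.79
Specific component: 834 × 4.41 = 3677.94
Import duty = 16557.79 + 3677.94 = 20235.73
Buyer bears: delivery 650.17 + duty 20235.73 = 20885.90
Landed cost = invoice 127367.65 + 20885.90 = 148253.55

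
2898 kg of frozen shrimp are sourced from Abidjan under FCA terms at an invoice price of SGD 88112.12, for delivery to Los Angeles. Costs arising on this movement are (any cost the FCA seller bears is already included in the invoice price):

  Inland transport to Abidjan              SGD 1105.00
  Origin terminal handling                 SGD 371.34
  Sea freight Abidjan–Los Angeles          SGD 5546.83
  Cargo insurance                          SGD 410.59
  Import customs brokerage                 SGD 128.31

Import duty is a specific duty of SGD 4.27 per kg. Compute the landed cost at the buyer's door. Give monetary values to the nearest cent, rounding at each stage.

FCA: the seller delivers export-cleared goods to the carrier; the buyer bears costs from that point.
Already in the invoice (seller's account under FCA): inland to port — exclude.
CIF value = FCA price + origin terminal + freight + insurance = 88112.12 + 371.34 + 5546.83 + 410.59 = 94440.88
Import duty = 2898 × 4.27 = 12374.46
Buyer bears: origin terminal 371.34 + freight 5546.83 + insurance 410.59 + brokerage 128.31 + duty 12374.46 = 18831.53
Landed cost = invoice 88112.12 + 18831.53 = 106943.65

Total landed cost: SGD 106943.65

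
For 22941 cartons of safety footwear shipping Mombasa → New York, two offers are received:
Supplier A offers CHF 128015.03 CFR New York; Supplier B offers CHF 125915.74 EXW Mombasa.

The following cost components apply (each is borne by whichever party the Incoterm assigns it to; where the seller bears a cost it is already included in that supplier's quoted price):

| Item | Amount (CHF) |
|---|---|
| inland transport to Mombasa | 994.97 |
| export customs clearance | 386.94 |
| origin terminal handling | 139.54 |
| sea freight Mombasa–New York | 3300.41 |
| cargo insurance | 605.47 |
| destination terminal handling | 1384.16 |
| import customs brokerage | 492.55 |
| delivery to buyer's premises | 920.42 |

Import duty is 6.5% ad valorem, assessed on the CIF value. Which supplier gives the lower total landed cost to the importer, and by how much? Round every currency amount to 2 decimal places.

Supplier A is cheaper by CHF 2899.54

Supplier A (CFR):
CIF value = CFR price + insurance = 128015.03 + 605.47 = 128620.50
Import duty = 128620.50 × 6.5% = 8360.33
Buyer bears (A): 605.47 + 1384.16 + 492.55 + 920.42 = 3402.60
Landed cost (A) = invoice 128015.03 + 3402.60 + duty 8360.33 = 139777.96
Supplier B (EXW):
CIF value = EXW price + inland to port + export clearance + origin terminal + freight + insurance = 125915.74 + 994.97 + 386.94 + 139.54 + 3300.41 + 605.47 = 131343.07
Import duty = 131343.07 × 6.5% = 8537.30
Buyer bears (B): 994.97 + 386.94 + 139.54 + 3300.41 + 605.47 + 1384.16 + 492.55 + 920.42 = 8224.46
Landed cost (B) = invoice 125915.74 + 8224.46 + duty 8537.30 = 142677.50
Difference = |139777.96 − 142677.50| = 2899.54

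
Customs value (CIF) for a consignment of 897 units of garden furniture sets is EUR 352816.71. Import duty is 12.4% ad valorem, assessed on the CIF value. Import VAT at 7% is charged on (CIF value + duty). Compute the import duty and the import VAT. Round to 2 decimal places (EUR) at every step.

Import duty = 352816.71 × 12.4% = 43749.27
VAT base = CIF + duty = 352816.71 + 43749.27 = 396565.98
Import VAT = 396565.98 × 7% = 27759.62

Import duty: EUR 43749.27; import VAT: EUR 27759.62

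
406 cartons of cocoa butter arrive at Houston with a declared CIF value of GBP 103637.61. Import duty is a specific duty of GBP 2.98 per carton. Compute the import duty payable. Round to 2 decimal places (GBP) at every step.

Import duty = 406 × 2.98 = 1209.88

Import duty: GBP 1209.88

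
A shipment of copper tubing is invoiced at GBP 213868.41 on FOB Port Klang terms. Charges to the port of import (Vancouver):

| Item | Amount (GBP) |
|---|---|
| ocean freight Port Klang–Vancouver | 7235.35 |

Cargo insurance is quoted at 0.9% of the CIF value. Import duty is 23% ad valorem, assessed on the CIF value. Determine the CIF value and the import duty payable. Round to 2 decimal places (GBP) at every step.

CIF value: GBP 223111.77; import duty: GBP 51315.71

Let C be the CIF value. C = FOB price + freight + 0.9% × C
C − 0.9% × C = 213868.41 + 7235.35
0.991 × C = 221103.76
C = 221103.76 / 0.991 = 223111.77
Insurance premium = 0.9% × 223111.77 = 2008.01
Import duty = 223111.77 × 23% = 51315.71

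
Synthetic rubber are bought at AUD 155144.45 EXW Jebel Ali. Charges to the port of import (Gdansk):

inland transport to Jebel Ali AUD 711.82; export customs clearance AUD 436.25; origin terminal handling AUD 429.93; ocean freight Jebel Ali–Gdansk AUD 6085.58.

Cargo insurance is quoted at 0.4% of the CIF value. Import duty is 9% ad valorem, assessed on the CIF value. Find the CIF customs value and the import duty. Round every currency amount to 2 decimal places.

Let C be the CIF value. C = EXW price + pre-shipment costs + freight + 0.4% × C
C − 0.4% × C = 155144.45 + 711.82 + 436.25 + 429.93 + 6085.58
0.996 × C = 162808.03
C = 162808.03 / 0.996 = 163461.88
Insurance premium = 0.4% × 163461.88 = 653.85
Import duty = 163461.88 × 9% = 14711.57

CIF value: AUD 163461.88; import duty: AUD 14711.57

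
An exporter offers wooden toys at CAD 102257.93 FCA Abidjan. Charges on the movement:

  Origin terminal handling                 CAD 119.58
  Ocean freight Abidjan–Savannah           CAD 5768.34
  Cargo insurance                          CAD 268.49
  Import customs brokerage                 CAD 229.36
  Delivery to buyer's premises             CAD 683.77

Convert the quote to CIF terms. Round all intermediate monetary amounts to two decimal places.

Not relevant to the conversion: delivery, brokerage — on the buyer under both terms; not part of either seller's price.
From FCA to CIF, the seller additionally bears: origin terminal, freight, insurance.
CIF price = 102257.93 + 119.58 + 5768.34 + 268.49 = 108414.34

CIF price: CAD 108414.34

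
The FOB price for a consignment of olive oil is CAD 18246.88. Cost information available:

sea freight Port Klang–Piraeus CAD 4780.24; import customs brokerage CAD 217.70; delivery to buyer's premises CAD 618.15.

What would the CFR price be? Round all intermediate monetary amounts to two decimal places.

Not relevant to the conversion: brokerage, delivery — on the buyer under both terms; not part of either seller's price.
From FOB to CFR, the seller additionally bears: freight.
CFR price = 18246.88 + 4780.24 = 23027.12

CFR price: CAD 23027.12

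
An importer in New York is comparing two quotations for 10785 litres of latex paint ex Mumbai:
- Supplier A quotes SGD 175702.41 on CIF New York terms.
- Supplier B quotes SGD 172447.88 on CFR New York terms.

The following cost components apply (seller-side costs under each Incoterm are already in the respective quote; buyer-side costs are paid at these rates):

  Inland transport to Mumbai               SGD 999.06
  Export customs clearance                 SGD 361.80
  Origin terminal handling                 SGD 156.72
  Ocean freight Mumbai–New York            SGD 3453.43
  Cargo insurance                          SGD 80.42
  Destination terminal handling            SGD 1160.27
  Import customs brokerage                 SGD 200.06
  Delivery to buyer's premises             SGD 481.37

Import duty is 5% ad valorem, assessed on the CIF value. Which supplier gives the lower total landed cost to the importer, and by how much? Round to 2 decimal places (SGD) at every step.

Supplier A (CIF):
The CIF price already equals the CIF value: 175702.41
Import duty = 175702.41 × 5% = 8785.12
Buyer bears (A): 1160.27 + 200.06 + 481.37 = 1841.70
Landed cost (A) = invoice 175702.41 + 1841.70 + duty 8785.12 = 186329.23
Supplier B (CFR):
CIF value = CFR price + insurance = 172447.88 + 80.42 = 172528.30
Import duty = 172528.30 × 5% = 8626.42
Buyer bears (B): 80.42 + 1160.27 + 200.06 + 481.37 = 1922.12
Landed cost (B) = invoice 172447.88 + 1922.12 + duty 8626.42 = 182996.42
Difference = |186329.23 − 182996.42| = 3332.81

Supplier B is cheaper by SGD 3332.81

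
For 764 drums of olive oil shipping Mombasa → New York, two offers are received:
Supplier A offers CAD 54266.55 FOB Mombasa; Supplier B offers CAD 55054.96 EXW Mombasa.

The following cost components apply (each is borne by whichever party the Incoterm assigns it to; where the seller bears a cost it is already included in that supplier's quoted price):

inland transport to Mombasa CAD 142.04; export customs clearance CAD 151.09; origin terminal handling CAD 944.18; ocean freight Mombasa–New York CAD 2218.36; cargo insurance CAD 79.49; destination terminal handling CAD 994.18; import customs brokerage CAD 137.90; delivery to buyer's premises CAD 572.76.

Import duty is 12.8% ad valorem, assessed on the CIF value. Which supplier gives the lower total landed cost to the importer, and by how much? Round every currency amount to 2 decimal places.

Supplier A is cheaper by CAD 2285.02

Supplier A (FOB):
CIF value = FOB price + freight + insurance = 54266.55 + 2218.36 + 79.49 = 56564.40
Import duty = 56564.40 × 12.8% = 7240.24
Buyer bears (A): 2218.36 + 79.49 + 994.18 + 137.90 + 572.76 = 4002.69
Landed cost (A) = invoice 54266.55 + 4002.69 + duty 7240.24 = 65509.48
Supplier B (EXW):
CIF value = EXW price + inland to port + export clearance + origin terminal + freight + insurance = 55054.96 + 142.04 + 151.09 + 944.18 + 2218.36 + 79.49 = 58590.12
Import duty = 58590.12 × 12.8% = 7499.54
Buyer bears (B): 142.04 + 151.09 + 944.18 + 2218.36 + 79.49 + 994.18 + 137.90 + 572.76 = 5240.00
Landed cost (B) = invoice 55054.96 + 5240.00 + duty 7499.54 = 67794.50
Difference = |65509.48 − 67794.50| = 2285.02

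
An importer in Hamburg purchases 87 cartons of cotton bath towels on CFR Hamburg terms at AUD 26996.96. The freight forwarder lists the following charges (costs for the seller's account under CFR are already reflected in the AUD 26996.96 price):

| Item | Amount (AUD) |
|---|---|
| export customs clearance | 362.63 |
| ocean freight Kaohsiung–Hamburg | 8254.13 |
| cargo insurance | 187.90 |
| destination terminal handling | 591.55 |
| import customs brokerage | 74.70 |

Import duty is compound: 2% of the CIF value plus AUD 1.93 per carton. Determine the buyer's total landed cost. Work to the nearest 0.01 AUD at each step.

Total landed cost: AUD 28562.72

CFR: the seller pays costs through ocean freight to the destination port, but not insurance.
Already in the invoice (seller's account under CFR): export clearance, freight — exclude.
CIF value = CFR price + insurance = 26996.96 + 187.90 = 27184.86
Ad valorem component: 27184.86 × 2% = 543.70
Specific component: 87 × 1.93 = 167.91
Import duty = 543.70 + 167.91 = 711.61
Buyer bears: insurance 187.90 + destination terminal 591.55 + brokerage 74.70 + duty 711.61 = 1565.76
Landed cost = invoice 26996.96 + 1565.76 = 28562.72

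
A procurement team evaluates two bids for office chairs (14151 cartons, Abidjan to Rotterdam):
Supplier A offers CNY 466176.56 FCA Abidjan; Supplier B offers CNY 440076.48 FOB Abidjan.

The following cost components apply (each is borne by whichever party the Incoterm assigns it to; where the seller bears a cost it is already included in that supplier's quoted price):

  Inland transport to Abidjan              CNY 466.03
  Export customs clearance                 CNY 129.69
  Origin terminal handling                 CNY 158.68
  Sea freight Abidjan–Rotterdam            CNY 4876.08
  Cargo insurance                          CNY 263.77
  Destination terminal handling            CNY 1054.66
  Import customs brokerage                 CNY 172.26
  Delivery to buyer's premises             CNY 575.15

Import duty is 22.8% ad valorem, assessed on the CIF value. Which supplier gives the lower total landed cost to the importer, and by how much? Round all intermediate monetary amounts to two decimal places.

Supplier B is cheaper by CNY 32245.76

Supplier A (FCA):
CIF value = FCA price + origin terminal + freight + insurance = 466176.56 + 158.68 + 4876.08 + 263.77 = 471475.09
Import duty = 471475.09 × 22.8% = 107496.32
Buyer bears (A): 158.68 + 4876.08 + 263.77 + 1054.66 + 172.26 + 575.15 = 7100.60
Landed cost (A) = invoice 466176.56 + 7100.60 + duty 107496.32 = 580773.48
Supplier B (FOB):
CIF value = FOB price + freight + insurance = 440076.48 + 4876.08 + 263.77 = 445216.33
Import duty = 445216.33 × 22.8% = 101509.32
Buyer bears (B): 4876.08 + 263.77 + 1054.66 + 172.26 + 575.15 = 6941.92
Landed cost (B) = invoice 440076.48 + 6941.92 + duty 101509.32 = 548527.72
Difference = |580773.48 − 548527.72| = 32245.76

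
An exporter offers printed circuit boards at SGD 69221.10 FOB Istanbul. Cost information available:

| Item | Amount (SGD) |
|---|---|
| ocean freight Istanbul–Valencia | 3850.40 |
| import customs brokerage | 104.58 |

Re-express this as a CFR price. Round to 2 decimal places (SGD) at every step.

CFR price: SGD 73071.50

Not relevant to the conversion: brokerage — on the buyer under both terms; not part of either seller's price.
From FOB to CFR, the seller additionally bears: freight.
CFR price = 69221.10 + 3850.40 = 73071.50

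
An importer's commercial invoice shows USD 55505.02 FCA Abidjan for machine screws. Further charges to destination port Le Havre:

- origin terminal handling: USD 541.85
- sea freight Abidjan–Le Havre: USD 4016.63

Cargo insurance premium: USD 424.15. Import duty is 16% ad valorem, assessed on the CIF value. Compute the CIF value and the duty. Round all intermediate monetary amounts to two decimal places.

CIF = FCA price + pre-shipment costs + freight + insurance
CIF = 55505.02 + 541.85 + 4016.63 + 424.15 = 60487.65
Import duty = 60487.65 × 16% = 9678.02

CIF value: USD 60487.65; import duty: USD 9678.02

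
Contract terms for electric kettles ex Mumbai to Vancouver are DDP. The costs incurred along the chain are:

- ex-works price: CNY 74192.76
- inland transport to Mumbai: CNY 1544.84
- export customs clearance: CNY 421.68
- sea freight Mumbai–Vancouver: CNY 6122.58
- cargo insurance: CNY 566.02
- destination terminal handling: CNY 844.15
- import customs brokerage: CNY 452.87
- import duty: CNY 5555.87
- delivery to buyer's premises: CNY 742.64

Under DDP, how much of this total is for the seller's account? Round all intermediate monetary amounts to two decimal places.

Seller's account: CNY 90443.41

DDP: the seller bears all costs including import duty.
Seller's account: goods 74192.76 + inland to port 1544.84 + export clearance 421.68 + freight 6122.58 + insurance 566.02 + destination terminal 844.15 + brokerage 452.87 + duty 5555.87 + delivery 742.64 = 90443.41
Buyer's account: 0.00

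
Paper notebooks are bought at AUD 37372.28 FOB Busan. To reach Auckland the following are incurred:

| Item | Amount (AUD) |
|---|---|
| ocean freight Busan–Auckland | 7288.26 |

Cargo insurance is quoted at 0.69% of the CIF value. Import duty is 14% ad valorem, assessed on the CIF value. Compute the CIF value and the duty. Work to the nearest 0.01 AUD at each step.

CIF value: AUD 44970.84; import duty: AUD 6295.92

Let C be the CIF value. C = FOB price + freight + 0.69% × C
C − 0.69% × C = 37372.28 + 7288.26
0.9931 × C = 44660.54
C = 44660.54 / 0.9931 = 44970.84
Insurance premium = 0.69% × 44970.84 = 310.30
Import duty = 44970.84 × 14% = 6295.92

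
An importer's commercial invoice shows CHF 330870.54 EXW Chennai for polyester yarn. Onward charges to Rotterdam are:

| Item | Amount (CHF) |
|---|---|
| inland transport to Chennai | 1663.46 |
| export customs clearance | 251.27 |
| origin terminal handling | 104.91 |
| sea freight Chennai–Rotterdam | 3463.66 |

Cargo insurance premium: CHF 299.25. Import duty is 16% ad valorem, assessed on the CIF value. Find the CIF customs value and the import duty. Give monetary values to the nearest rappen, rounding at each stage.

CIF = EXW price + pre-shipment costs + freight + insurance
CIF = 330870.54 + 1663.46 + 251.27 + 104.91 + 3463.66 + 299.25 = 336653.09
Import duty = 336653.09 × 16% = 53864.49

CIF value: CHF 336653.09; import duty: CHF 53864.49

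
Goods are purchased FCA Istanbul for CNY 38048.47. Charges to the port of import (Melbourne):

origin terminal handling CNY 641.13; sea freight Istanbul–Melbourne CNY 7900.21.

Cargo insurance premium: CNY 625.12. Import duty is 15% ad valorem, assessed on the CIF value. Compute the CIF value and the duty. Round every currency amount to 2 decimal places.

CIF = FCA price + pre-shipment costs + freight + insurance
CIF = 38048.47 + 641.13 + 7900.21 + 625.12 = 47214.93
Import duty = 47214.93 × 15% = 7082.24

CIF value: CNY 47214.93; import duty: CNY 7082.24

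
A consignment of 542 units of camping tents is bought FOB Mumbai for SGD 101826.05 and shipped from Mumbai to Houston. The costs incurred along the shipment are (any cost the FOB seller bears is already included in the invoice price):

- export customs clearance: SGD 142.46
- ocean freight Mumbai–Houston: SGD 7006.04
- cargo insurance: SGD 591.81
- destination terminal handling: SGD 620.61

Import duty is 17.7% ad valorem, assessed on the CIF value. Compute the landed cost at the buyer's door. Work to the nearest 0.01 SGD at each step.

FOB: the seller bears costs until goods are on board at the origin port; the buyer bears freight, insurance and all costs thereafter.
Already in the invoice (seller's account under FOB): export clearance — exclude.
CIF value = FOB price + freight + insurance = 101826.05 + 7006.04 + 591.81 = 109423.90
Import duty = 109423.90 × 17.7% = 19368.03
Buyer bears: freight 7006.04 + insurance 591.81 + destination terminal 620.61 + duty 19368.03 = 27586.49
Landed cost = invoice 101826.05 + 27586.49 = 129412.54

Total landed cost: SGD 129412.54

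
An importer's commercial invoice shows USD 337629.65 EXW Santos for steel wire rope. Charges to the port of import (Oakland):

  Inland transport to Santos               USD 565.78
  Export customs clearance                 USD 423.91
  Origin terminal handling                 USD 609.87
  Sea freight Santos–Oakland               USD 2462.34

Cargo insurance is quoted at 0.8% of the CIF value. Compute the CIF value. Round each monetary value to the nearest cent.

Let C be the CIF value. C = EXW price + pre-shipment costs + freight + 0.8% × C
C − 0.8% × C = 337629.65 + 565.78 + 423.91 + 609.87 + 2462.34
0.992 × C = 341691.55
C = 341691.55 / 0.992 = 344447.13
Insurance premium = 0.8% × 344447.13 = 2755.58

CIF value: USD 344447.13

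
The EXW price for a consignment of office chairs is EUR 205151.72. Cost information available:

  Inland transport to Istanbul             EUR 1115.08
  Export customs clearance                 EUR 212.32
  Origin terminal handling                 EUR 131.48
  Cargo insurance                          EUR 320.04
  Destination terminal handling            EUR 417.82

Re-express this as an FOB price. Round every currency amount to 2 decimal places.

Not relevant to the conversion: destination terminal, insurance — on the buyer under both terms; not part of either seller's price.
From EXW to FOB, the seller additionally bears: inland to port, export clearance, origin terminal.
FOB price = 205151.72 + 1115.08 + 212.32 + 131.48 = 206610.60

FOB price: EUR 206610.60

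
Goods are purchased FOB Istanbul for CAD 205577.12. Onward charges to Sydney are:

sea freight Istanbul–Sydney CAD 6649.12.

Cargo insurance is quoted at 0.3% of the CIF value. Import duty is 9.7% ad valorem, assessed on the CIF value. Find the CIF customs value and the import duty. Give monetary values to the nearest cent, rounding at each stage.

Let C be the CIF value. C = FOB price + freight + 0.3% × C
C − 0.3% × C = 205577.12 + 6649.12
0.997 × C = 212226.24
C = 212226.24 / 0.997 = 212864.83
Insurance premium = 0.3% × 212864.83 = 638.59
Import duty = 212864.83 × 9.7% = 20647.89

CIF value: CAD 212864.83; import duty: CAD 20647.89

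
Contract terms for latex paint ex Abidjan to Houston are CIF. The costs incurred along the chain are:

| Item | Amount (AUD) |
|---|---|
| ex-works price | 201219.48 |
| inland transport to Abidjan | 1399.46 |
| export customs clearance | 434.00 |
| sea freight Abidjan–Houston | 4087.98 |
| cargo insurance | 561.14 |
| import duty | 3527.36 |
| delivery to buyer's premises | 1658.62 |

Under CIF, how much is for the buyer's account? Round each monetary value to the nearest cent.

Buyer's account: AUD 5185.98

CIF: the seller pays costs through ocean freight and marine insurance to the destination port.
Seller's account: goods 201219.48 + inland to port 1399.46 + export clearance 434.00 + freight 4087.98 + insurance 561.14 = 207702.06
Buyer's account: duty 3527.36 + delivery 1658.62 = 5185.98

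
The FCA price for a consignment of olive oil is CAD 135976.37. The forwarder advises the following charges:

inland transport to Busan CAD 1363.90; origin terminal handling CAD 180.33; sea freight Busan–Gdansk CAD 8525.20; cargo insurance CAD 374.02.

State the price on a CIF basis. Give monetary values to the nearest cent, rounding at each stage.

CIF price: CAD 145055.92

Not relevant to the conversion: inland to port — on the seller under both FCA and CIF; already in the FCA price and stays in the CIF price.
From FCA to CIF, the seller additionally bears: origin terminal, freight, insurance.
CIF price = 135976.37 + 180.33 + 8525.20 + 374.02 = 145055.92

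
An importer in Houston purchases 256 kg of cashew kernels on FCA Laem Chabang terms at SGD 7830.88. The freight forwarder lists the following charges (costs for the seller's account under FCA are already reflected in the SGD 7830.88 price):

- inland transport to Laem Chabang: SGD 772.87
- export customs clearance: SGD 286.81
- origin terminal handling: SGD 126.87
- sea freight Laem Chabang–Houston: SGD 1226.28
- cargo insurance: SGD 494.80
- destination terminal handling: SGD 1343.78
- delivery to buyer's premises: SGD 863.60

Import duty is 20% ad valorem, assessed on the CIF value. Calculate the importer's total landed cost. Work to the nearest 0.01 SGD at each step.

Total landed cost: SGD 13821.98

FCA: the seller delivers export-cleared goods to the carrier; the buyer bears costs from that point.
Already in the invoice (seller's account under FCA): inland to port, export clearance — exclude.
CIF value = FCA price + origin terminal + freight + insurance = 7830.88 + 126.87 + 1226.28 + 494.80 = 9678.83
Import duty = 9678.83 × 20% = 1935.77
Buyer bears: origin terminal 126.87 + freight 1226.28 + insurance 494.80 + destination terminal 1343.78 + delivery 863.60 + duty 1935.77 = 5991.10
Landed cost = invoice 7830.88 + 5991.10 = 13821.98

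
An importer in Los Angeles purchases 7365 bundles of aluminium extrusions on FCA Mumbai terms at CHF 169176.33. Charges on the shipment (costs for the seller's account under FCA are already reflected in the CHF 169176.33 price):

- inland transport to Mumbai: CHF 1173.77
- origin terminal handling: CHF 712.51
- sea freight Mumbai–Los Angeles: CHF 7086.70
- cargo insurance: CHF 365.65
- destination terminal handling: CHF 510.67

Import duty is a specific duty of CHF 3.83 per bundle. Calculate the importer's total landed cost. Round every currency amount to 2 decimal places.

Total landed cost: CHF 206059.81

FCA: the seller delivers export-cleared goods to the carrier; the buyer bears costs from that point.
Already in the invoice (seller's account under FCA): inland to port — exclude.
CIF value = FCA price + origin terminal + freight + insurance = 169176.33 + 712.51 + 7086.70 + 365.65 = 177341.19
Import duty = 7365 × 3.83 = 28207.95
Buyer bears: origin terminal 712.51 + freight 7086.70 + insurance 365.65 + destination terminal 510.67 + duty 28207.95 = 36883.48
Landed cost = invoice 169176.33 + 36883.48 = 206059.81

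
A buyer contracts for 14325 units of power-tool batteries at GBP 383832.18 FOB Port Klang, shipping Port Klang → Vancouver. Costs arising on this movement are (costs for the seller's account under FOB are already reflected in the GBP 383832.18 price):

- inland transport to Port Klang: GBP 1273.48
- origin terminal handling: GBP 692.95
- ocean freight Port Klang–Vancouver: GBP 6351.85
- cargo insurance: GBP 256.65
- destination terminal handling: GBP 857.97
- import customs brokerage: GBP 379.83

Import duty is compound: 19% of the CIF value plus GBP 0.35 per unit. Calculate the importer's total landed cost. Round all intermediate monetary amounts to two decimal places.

Total landed cost: GBP 470875.96

FOB: the seller bears costs until goods are on board at the origin port; the buyer bears freight, insurance and all costs thereafter.
Already in the invoice (seller's account under FOB): inland to port, origin terminal — exclude.
CIF value = FOB price + freight + insurance = 383832.18 + 6351.85 + 256.65 = 390440.68
Ad valorem component: 390440.68 × 19% = 74183.73
Specific component: 14325 × 0.35 = 5013.75
Import duty = 74183.73 + 5013.75 = 79197.48
Buyer bears: freight 6351.85 + insurance 256.65 + destination terminal 857.97 + brokerage 379.83 + duty 79197.48 = 87043.78
Landed cost = invoice 383832.18 + 87043.78 = 470875.96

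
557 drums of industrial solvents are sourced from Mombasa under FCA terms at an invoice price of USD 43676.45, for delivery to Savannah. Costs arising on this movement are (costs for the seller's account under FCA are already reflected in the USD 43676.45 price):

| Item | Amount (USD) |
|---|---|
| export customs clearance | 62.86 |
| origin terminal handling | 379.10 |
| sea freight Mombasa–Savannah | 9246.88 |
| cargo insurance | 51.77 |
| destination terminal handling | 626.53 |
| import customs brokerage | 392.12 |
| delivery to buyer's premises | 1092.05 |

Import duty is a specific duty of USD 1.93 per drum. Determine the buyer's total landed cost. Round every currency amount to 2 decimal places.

Total landed cost: USD 56539.91

FCA: the seller delivers export-cleared goods to the carrier; the buyer bears costs from that point.
Already in the invoice (seller's account under FCA): export clearance — exclude.
CIF value = FCA price + origin terminal + freight + insurance = 43676.45 + 379.10 + 9246.88 + 51.77 = 53354.20
Import duty = 557 × 1.93 = 1075.01
Buyer bears: origin terminal 379.10 + freight 9246.88 + insurance 51.77 + destination terminal 626.53 + brokerage 392.12 + delivery 1092.05 + duty 1075.01 = 12863.46
Landed cost = invoice 43676.45 + 12863.46 = 56539.91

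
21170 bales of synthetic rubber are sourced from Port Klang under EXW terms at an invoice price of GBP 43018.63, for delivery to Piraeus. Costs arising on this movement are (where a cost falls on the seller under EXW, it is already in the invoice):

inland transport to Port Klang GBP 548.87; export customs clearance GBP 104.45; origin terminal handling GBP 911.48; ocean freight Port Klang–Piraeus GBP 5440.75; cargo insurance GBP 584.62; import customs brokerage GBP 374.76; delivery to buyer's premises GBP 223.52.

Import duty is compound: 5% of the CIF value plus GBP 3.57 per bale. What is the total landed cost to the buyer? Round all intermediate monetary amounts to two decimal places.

Total landed cost: GBP 129314.42

EXW: the seller makes goods available at their premises; the buyer bears all onward costs.
CIF value = EXW price + inland to port + export clearance + origin terminal + freight + insurance = 43018.63 + 548.87 + 104.45 + 911.48 + 5440.75 + 584.62 = 50608.80
Ad valorem component: 50608.80 × 5% = 2530.44
Specific component: 21170 × 3.57 = 75576.90
Import duty = 2530.44 + 75576.90 = 78107.34
Buyer bears: inland to port 548.87 + export clearance 104.45 + origin terminal 911.48 + freight 5440.75 + insurance 584.62 + brokerage 374.76 + delivery 223.52 + duty 78107.34 = 86295.79
Landed cost = invoice 43018.63 + 86295.79 = 129314.42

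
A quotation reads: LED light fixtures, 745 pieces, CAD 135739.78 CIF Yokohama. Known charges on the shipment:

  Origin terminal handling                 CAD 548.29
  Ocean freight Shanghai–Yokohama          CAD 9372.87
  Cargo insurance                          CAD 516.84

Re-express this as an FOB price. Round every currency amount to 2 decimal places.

Not relevant to the conversion: origin terminal — on the seller under both CIF and FOB; already in the CIF price and stays in the FOB price.
From CIF to FOB, the seller no longer bears: freight, insurance.
FOB price = 135739.78 − 9372.87 − 516.84 = 125850.07

FOB price: CAD 125850.07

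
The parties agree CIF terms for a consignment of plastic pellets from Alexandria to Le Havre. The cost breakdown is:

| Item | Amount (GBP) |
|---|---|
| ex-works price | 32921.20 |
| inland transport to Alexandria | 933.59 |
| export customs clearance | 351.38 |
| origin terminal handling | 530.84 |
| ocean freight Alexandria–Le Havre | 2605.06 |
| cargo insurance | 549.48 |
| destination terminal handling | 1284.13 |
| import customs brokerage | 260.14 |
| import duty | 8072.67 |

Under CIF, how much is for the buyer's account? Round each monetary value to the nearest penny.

CIF: the seller pays costs through ocean freight and marine insurance to the destination port.
Seller's account: goods 32921.20 + inland to port 933.59 + export clearance 351.38 + origin terminal 530.84 + freight 2605.06 + insurance 549.48 = 37891.55
Buyer's account: destination terminal 1284.13 + brokerage 260.14 + duty 8072.67 = 9616.94

Buyer's account: GBP 9616.94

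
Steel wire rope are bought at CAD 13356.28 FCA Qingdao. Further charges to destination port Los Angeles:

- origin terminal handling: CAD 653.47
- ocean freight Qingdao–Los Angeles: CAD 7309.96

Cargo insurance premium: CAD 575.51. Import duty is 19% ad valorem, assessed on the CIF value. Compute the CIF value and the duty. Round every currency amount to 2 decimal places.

CIF = FCA price + pre-shipment costs + freight + insurance
CIF = 13356.28 + 653.47 + 7309.96 + 575.51 = 21895.22
Import duty = 21895.22 × 19% = 4160.09

CIF value: CAD 21895.22; import duty: CAD 4160.09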